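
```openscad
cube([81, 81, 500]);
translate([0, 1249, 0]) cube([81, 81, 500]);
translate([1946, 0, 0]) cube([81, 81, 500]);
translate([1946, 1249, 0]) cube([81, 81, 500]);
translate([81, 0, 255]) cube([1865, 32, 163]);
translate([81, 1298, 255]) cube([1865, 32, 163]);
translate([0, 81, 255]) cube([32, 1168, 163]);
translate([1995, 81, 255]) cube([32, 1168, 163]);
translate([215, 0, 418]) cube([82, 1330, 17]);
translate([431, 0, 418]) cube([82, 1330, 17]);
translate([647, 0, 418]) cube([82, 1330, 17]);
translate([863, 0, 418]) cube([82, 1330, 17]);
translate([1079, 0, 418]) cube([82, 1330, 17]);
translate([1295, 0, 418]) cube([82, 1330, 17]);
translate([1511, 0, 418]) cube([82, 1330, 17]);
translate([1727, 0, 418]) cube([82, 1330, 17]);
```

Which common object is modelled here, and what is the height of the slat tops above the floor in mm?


A bed frame. The slat-top height is 435 mm.

Four posts, four rails, and a row of slats — a bed frame. Slats sit on the rails at z = 255 + 163 = 418; with slat thickness 17, the top is 435 mm.


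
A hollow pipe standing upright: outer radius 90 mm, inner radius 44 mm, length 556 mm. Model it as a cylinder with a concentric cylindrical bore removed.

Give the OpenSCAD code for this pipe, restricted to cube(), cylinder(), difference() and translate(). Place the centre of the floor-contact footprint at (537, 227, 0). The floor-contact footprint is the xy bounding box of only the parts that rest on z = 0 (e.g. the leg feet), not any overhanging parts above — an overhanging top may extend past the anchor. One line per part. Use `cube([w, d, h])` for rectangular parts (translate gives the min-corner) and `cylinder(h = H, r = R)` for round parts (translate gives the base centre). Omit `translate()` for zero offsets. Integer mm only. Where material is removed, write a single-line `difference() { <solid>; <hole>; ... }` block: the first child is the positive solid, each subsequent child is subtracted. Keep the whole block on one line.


difference() { translate([537, 227, 0]) cylinder(h = 556, r = 90); translate([537, 227, 0]) cylinder(h = 556, r = 44); }


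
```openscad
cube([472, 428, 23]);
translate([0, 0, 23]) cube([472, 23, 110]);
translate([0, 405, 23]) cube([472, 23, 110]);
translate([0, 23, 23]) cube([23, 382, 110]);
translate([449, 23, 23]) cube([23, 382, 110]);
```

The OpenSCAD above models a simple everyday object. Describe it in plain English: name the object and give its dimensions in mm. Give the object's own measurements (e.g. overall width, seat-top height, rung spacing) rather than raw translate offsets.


An open-topped rectangular box: outside dimensions 472×428×133 mm, with a uniform wall and base thickness of 23 mm. The base is a full 472×428 slab on the floor; four walls sit on top of the base. The front and back walls (the −y and +y sides) span the full width; the two side walls fit between them.


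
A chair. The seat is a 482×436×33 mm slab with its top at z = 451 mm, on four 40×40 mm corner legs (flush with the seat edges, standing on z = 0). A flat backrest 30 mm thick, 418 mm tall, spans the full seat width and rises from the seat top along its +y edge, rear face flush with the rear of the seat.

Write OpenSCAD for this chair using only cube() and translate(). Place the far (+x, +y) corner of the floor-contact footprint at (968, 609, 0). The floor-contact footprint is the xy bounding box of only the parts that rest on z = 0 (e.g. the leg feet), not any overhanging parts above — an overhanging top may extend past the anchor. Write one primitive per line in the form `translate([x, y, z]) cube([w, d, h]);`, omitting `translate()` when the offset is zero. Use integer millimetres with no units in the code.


translate([486, 173, 418]) cube([482, 436, 33]);
translate([486, 173, 0]) cube([40, 40, 418]);
translate([928, 173, 0]) cube([40, 40, 418]);
translate([486, 569, 0]) cube([40, 40, 418]);
translate([928, 569, 0]) cube([40, 40, 418]);
translate([486, 579, 451]) cube([482, 30, 418]);


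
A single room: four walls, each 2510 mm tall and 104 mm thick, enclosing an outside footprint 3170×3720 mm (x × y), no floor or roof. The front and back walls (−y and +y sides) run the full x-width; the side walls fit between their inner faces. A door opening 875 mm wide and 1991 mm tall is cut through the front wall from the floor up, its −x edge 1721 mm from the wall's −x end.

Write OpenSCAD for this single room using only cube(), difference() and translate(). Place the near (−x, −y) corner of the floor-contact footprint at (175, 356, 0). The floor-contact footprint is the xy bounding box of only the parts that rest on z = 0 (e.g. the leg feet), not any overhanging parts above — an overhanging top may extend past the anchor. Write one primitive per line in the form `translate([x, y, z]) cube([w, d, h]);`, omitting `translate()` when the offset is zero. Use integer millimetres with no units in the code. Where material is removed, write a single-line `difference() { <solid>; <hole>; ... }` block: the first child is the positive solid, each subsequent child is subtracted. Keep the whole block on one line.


difference() { translate([175, 356, 0]) cube([3170, 104, 2510]); translate([1896, 356, 0]) cube([875, 104, 1991]); }
translate([175, 3972, 0]) cube([3170, 104, 2510]);
translate([175, 460, 0]) cube([104, 3512, 2510]);
translate([3241, 460, 0]) cube([104, 3512, 2510]);


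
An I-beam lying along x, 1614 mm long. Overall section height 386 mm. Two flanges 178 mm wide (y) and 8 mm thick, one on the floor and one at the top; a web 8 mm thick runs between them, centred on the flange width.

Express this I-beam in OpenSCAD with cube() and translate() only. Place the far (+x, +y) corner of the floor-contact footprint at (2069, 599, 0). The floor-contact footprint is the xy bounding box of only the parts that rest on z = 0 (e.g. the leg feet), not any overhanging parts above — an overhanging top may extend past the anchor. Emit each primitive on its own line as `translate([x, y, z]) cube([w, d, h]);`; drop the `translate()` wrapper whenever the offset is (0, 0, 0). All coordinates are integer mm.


translate([455, 421, 0]) cube([1614, 178, 8]);
translate([455, 506, 8]) cube([1614, 8, 370]);
translate([455, 421, 378]) cube([1614, 178, 8]);


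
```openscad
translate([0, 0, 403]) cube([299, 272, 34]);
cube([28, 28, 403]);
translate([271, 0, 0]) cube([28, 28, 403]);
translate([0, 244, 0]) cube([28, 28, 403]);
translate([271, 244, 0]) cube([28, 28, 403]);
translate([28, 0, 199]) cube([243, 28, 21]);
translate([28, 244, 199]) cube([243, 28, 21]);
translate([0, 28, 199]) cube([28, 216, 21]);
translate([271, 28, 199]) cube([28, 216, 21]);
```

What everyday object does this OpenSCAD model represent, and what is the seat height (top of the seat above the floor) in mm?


A stool. The seat height is 437 mm.

A 299×272×34 slab at z = 403 on four corner posts — a stool. The seat top is 403 + 34 = 437 mm.


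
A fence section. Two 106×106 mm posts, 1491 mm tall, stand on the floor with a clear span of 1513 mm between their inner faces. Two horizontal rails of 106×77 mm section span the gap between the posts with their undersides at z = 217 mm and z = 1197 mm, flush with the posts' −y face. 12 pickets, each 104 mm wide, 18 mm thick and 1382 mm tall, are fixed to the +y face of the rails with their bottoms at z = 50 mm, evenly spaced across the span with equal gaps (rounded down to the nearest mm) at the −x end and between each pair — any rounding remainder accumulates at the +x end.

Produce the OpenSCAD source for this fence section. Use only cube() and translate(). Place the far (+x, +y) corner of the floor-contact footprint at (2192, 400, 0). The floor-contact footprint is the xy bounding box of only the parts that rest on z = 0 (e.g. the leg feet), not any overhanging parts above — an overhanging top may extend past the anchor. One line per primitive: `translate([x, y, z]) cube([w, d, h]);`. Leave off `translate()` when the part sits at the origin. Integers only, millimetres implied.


translate([467, 294, 0]) cube([106, 106, 1491]);
translate([2086, 294, 0]) cube([106, 106, 1491]);
translate([573, 294, 217]) cube([1513, 106, 77]);
translate([573, 294, 1197]) cube([1513, 106, 77]);
translate([593, 400, 50]) cube([104, 18, 1382]);
translate([717, 400, 50]) cube([104, 18, 1382]);
translate([841, 400, 50]) cube([104, 18, 1382]);
translate([965, 400, 50]) cube([104, 18, 1382]);
translate([1089, 400, 50]) cube([104, 18, 1382]);
translate([1213, 400, 50]) cube([104, 18, 1382]);
translate([1337, 400, 50]) cube([104, 18, 1382]);
translate([1461, 400, 50]) cube([104, 18, 1382]);
translate([1585, 400, 50]) cube([104, 18, 1382]);
translate([1709, 400, 50]) cube([104, 18, 1382]);
translate([1833, 400, 50]) cube([104, 18, 1382]);
translate([1957, 400, 50]) cube([104, 18, 1382]);


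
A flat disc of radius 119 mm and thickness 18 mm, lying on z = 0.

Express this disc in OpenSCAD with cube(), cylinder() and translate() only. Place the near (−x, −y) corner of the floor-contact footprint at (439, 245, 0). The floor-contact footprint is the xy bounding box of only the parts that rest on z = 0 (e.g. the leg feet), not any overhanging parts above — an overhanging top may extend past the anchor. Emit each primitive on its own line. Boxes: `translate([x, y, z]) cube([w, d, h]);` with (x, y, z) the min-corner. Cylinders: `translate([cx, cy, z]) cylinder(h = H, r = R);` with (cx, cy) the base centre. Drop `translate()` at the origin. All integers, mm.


translate([558, 364, 0]) cylinder(h = 18, r = 119);


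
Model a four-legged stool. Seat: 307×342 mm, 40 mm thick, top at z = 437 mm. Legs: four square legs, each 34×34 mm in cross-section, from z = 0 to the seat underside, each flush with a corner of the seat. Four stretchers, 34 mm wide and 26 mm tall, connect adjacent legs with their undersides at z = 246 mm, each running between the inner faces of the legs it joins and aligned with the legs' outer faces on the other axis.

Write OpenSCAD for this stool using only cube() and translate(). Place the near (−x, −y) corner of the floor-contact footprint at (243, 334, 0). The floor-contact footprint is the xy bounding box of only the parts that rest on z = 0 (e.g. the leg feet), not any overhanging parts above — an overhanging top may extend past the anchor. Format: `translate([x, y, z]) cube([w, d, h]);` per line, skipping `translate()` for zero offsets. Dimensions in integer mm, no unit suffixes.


translate([243, 334, 397]) cube([307, 342, 40]);
translate([243, 334, 0]) cube([34, 34, 397]);
translate([516, 334, 0]) cube([34, 34, 397]);
translate([243, 642, 0]) cube([34, 34, 397]);
translate([516, 642, 0]) cube([34, 34, 397]);
translate([277, 334, 246]) cube([239, 34, 26]);
translate([277, 642, 246]) cube([239, 34, 26]);
translate([243, 368, 246]) cube([34, 274, 26]);
translate([516, 368, 246]) cube([34, 274, 26]);


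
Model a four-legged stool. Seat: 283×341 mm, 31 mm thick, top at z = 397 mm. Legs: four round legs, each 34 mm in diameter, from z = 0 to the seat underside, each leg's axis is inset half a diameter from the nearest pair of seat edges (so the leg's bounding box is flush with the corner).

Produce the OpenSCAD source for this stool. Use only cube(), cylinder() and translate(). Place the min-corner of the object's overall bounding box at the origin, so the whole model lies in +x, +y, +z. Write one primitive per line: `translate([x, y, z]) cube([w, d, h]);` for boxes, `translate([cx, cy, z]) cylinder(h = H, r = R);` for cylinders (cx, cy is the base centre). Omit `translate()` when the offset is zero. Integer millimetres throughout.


translate([0, 0, 366]) cube([283, 341, 31]);
translate([17, 17, 0]) cylinder(h = 366, r = 17);
translate([266, 17, 0]) cylinder(h = 366, r = 17);
translate([17, 324, 0]) cylinder(h = 366, r = 17);
translate([266, 324, 0]) cylinder(h = 366, r = 17);


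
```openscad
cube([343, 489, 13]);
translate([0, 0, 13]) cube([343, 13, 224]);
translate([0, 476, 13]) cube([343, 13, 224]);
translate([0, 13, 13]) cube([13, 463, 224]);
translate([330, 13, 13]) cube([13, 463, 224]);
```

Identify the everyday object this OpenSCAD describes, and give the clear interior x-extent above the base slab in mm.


An open box. The internal width is 317 mm.

A 343×489 base slab with four walls standing on it — an open box. The base is 343 mm wide and the walls are 13 mm thick, so the internal width is 343 − 2 × 13 = 317 mm.


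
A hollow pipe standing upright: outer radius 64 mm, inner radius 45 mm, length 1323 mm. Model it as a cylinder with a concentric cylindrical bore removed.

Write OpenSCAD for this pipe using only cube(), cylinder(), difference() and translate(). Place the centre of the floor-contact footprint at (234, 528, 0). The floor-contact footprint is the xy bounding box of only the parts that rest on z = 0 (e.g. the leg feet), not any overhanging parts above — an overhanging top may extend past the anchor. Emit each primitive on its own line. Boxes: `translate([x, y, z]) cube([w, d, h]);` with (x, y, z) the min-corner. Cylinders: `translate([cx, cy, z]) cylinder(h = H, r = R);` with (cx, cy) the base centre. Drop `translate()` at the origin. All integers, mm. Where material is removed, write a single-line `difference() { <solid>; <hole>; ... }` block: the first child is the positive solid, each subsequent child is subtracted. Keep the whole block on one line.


difference() { translate([234, 528, 0]) cylinder(h = 1323, r = 64); translate([234, 528, 0]) cylinder(h = 1323, r = 45); }


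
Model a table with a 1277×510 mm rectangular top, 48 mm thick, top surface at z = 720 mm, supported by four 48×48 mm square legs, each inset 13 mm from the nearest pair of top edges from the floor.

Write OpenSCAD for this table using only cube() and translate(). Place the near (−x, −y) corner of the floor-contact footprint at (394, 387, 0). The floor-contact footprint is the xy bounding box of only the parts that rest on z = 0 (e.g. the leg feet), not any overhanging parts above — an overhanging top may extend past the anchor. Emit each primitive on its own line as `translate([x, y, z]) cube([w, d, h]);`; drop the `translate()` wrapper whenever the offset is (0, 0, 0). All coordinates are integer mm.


translate([381, 374, 672]) cube([1277, 510, 48]);
translate([394, 387, 0]) cube([48, 48, 672]);
translate([1597, 387, 0]) cube([48, 48, 672]);
translate([394, 823, 0]) cube([48, 48, 672]);
translate([1597, 823, 0]) cube([48, 48, 672]);


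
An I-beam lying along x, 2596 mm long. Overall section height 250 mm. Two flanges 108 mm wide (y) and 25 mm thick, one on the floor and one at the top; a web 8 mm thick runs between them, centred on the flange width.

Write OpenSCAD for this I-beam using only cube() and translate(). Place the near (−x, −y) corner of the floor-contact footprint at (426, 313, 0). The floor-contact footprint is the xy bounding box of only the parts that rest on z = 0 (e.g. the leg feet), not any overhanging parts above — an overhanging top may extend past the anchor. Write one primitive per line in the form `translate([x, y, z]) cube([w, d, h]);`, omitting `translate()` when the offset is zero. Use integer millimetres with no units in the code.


translate([426, 313, 0]) cube([2596, 108, 25]);
translate([426, 363, 25]) cube([2596, 8, 200]);
translate([426, 313, 225]) cube([2596, 108, 25]);


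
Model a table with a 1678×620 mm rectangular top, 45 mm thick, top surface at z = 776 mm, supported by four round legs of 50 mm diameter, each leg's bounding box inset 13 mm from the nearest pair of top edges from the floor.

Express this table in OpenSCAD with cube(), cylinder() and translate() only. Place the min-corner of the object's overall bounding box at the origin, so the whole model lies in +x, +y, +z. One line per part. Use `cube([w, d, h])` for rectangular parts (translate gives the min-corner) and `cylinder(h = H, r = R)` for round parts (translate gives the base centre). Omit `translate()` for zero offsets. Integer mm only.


// leg_h = 776 - 45 = 731
translate([0, 0, 731]) cube([1678, 620, 45]);
translate([38, 38, 0]) cylinder(h = 731, r = 25);
translate([1640, 38, 0]) cylinder(h = 731, r = 25);
translate([38, 582, 0]) cylinder(h = 731, r = 25);
translate([1640, 582, 0]) cylinder(h = 731, r = 25);


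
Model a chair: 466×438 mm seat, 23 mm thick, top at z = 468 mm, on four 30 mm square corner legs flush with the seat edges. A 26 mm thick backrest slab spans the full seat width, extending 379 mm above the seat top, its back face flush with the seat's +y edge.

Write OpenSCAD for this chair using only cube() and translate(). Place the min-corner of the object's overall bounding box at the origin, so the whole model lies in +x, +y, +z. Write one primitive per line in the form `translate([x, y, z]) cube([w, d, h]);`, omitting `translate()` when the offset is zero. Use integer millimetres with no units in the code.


translate([0, 0, 445]) cube([466, 438, 23]);
cube([30, 30, 445]);
translate([436, 0, 0]) cube([30, 30, 445]);
translate([0, 408, 0]) cube([30, 30, 445]);
translate([436, 408, 0]) cube([30, 30, 445]);
translate([0, 412, 468]) cube([466, 26, 379]);


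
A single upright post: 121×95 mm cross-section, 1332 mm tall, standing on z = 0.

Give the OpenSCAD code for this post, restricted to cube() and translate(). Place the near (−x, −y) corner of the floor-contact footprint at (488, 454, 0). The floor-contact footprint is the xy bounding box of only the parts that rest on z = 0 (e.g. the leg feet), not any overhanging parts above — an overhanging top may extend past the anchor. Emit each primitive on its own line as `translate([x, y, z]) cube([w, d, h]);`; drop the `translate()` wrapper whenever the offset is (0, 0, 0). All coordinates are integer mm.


translate([488, 454, 0]) cube([121, 95, 1332]);


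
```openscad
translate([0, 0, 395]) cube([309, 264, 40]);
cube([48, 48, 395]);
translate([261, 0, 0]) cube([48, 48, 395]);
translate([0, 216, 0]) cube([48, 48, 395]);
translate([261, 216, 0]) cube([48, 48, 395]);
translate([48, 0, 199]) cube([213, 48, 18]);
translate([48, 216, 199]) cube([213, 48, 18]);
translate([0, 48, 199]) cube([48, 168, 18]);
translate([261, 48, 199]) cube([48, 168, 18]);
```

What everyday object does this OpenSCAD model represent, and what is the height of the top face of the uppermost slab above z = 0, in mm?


A stool. The seat height is 435 mm.

A 309×264×40 slab at z = 395 on four corner posts — a stool. The seat top is 395 + 40 = 435 mm.


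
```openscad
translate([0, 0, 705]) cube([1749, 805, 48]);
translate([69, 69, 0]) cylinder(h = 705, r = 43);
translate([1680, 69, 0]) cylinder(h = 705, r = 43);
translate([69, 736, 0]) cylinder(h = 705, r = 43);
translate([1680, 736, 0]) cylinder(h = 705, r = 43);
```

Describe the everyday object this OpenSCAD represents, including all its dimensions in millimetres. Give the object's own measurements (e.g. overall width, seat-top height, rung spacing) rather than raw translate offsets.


A table: top 1749 mm (x) × 805 mm (y), 48 mm thick, upper face at z = 753 mm, on four round legs of 86 mm diameter, each leg's bounding box inset 26 mm from the nearest pair of top edges from z = 0 to the bottom of the top.


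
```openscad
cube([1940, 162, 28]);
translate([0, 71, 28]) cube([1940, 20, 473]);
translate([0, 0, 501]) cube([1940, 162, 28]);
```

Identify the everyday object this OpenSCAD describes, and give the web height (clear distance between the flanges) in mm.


An I-beam. The web height is 473 mm.

Two wide flanges with a thin centred web — an I-beam. Overall 529 mm minus two 28 mm flanges gives a web of 529 − 2·28 = 473 mm.


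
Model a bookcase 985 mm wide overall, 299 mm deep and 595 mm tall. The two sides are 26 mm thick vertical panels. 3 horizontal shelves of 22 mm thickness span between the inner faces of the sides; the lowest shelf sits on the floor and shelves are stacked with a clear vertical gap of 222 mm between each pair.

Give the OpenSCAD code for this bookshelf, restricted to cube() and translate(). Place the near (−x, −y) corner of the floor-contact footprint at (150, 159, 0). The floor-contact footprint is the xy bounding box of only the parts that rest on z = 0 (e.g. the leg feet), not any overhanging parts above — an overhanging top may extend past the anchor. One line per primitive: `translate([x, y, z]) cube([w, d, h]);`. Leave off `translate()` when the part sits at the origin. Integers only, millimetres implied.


translate([150, 159, 0]) cube([26, 299, 595]);
translate([1109, 159, 0]) cube([26, 299, 595]);
translate([176, 159, 0]) cube([933, 299, 22]);
translate([176, 159, 244]) cube([933, 299, 22]);
translate([176, 159, 488]) cube([933, 299, 22]);


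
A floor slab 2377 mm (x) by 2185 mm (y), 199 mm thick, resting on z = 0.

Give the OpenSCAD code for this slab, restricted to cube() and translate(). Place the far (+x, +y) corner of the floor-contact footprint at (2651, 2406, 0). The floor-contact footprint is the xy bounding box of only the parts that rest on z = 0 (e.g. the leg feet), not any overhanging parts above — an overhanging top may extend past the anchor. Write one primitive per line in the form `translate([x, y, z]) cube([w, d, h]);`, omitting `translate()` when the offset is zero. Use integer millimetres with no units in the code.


translate([274, 221, 0]) cube([2377, 2185, 199]);


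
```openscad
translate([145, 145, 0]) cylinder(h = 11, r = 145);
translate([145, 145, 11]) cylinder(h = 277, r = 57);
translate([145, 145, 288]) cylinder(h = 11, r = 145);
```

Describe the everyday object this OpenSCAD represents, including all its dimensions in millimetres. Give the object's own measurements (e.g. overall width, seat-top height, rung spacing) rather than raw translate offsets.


A spool: two coaxial disc flanges of radius 145 mm and thickness 11 mm, joined by a core cylinder of radius 57 mm and height 277 mm. The lower flange rests on z = 0 and the three cylinders share a vertical axis.


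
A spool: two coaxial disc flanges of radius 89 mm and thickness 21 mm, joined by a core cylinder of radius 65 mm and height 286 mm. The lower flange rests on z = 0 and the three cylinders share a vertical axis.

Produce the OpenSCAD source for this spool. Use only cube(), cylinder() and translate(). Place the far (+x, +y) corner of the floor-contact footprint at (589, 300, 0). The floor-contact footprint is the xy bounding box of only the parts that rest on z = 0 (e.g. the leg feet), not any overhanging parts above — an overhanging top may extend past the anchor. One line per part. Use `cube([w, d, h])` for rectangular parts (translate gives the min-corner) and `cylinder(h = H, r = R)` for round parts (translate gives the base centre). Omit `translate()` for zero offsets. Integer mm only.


translate([500, 211, 0]) cylinder(h = 21, r = 89);
translate([500, 211, 21]) cylinder(h = 286, r = 65);
translate([500, 211, 307]) cylinder(h = 21, r = 89);


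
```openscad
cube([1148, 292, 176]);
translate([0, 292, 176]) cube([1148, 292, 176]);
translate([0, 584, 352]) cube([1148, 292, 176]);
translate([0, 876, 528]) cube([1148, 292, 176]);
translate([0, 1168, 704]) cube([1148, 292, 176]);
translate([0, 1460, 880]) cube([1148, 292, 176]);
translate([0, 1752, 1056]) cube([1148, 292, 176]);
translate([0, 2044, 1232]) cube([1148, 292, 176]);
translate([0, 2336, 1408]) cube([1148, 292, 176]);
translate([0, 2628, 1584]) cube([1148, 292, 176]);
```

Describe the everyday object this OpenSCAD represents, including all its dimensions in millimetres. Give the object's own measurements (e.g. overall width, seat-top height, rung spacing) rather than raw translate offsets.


A straight staircase of 10 solid steps. Each step is 1148 mm wide (x), 292 mm deep (y, the going) and 176 mm tall (the rise). The first step rests on the floor; each subsequent step sits one going further in +y and one rise higher in +z, directly behind and above the previous step with no overlap.


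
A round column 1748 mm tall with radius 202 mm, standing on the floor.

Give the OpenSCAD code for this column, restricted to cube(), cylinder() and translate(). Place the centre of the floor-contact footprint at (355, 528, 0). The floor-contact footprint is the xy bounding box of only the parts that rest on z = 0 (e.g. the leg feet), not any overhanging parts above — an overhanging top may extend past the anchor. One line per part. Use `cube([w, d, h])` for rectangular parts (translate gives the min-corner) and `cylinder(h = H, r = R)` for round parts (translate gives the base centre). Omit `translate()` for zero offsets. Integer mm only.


translate([355, 528, 0]) cylinder(h = 1748, r = 202);


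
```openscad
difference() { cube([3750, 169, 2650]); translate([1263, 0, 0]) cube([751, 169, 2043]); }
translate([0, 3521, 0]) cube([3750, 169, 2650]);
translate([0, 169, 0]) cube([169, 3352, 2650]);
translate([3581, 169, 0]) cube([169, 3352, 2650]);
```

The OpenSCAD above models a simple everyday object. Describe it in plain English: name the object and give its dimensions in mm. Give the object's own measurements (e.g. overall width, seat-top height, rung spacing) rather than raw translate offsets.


A single room: four walls, each 2650 mm tall and 169 mm thick, enclosing an outside footprint 3750×3690 mm (x × y), no floor or roof. The front and back walls (−y and +y sides) run the full x-width; the side walls fit between their inner faces. A door opening 751 mm wide and 2043 mm tall is cut through the front wall from the floor up, its −x edge 1263 mm from the wall's −x end.


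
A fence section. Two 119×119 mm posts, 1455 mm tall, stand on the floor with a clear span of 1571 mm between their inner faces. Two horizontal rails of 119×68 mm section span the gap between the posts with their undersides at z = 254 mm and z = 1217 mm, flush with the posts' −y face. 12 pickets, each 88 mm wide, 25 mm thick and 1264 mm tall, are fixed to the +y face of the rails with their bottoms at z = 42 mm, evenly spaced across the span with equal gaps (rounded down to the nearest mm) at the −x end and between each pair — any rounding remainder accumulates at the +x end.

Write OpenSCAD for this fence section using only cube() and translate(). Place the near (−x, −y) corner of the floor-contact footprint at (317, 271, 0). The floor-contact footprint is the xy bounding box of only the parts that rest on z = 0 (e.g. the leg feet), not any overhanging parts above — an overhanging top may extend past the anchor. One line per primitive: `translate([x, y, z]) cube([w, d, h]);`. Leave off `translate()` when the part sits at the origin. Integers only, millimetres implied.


translate([317, 271, 0]) cube([119, 119, 1455]);
translate([2007, 271, 0]) cube([119, 119, 1455]);
translate([436, 271, 254]) cube([1571, 119, 68]);
translate([436, 271, 1217]) cube([1571, 119, 68]);
translate([475, 390, 42]) cube([88, 25, 1264]);
translate([602, 390, 42]) cube([88, 25, 1264]);
translate([729, 390, 42]) cube([88, 25, 1264]);
translate([856, 390, 42]) cube([88, 25, 1264]);
translate([983, 390, 42]) cube([88, 25, 1264]);
translate([1110, 390, 42]) cube([88, 25, 1264]);
translate([1237, 390, 42]) cube([88, 25, 1264]);
translate([1364, 390, 42]) cube([88, 25, 1264]);
translate([1491, 390, 42]) cube([88, 25, 1264]);
translate([1618, 390, 42]) cube([88, 25, 1264]);
translate([1745, 390, 42]) cube([88, 25, 1264]);
translate([1872, 390, 42]) cube([88, 25, 1264]);


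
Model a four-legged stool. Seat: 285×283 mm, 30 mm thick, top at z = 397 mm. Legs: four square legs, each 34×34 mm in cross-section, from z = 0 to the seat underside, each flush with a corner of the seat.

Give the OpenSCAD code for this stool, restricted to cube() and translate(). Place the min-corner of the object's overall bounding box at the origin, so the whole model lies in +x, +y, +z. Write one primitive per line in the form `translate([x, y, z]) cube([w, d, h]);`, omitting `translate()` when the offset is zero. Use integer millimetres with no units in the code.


translate([0, 0, 367]) cube([285, 283, 30]);
cube([34, 34, 367]);
translate([251, 0, 0]) cube([34, 34, 367]);
translate([0, 249, 0]) cube([34, 34, 367]);
translate([251, 249, 0]) cube([34, 34, 367]);


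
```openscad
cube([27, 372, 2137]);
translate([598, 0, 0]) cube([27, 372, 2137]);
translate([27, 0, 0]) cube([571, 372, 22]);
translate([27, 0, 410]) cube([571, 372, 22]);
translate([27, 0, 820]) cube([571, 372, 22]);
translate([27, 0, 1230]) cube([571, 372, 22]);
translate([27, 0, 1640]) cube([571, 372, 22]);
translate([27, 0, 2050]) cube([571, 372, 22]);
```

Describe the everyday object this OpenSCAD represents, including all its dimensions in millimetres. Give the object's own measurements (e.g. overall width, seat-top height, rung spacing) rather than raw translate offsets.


An open bookshelf. Two side panels, each 27 mm thick, 372 mm deep and 2137 mm tall, stand 625 mm apart (outside-to-outside). Between them sit 6 shelves, each 22 mm thick and 372 mm deep, spanning the full gap between the sides. The bottom shelf rests on the floor (its underside at z = 0) and the clear gap between one shelf's top and the next shelf's underside is 388 mm.


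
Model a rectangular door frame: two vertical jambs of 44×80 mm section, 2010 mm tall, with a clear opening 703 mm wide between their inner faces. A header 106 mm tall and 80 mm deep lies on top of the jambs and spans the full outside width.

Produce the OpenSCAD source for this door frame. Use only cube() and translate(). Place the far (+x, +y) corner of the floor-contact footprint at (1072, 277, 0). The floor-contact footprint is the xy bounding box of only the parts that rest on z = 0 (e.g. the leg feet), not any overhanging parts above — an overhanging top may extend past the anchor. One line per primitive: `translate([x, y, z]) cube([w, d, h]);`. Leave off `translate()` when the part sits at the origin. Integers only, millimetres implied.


translate([281, 197, 0]) cube([44, 80, 2010]);
translate([1028, 197, 0]) cube([44, 80, 2010]);
translate([281, 197, 2010]) cube([791, 80, 106]);


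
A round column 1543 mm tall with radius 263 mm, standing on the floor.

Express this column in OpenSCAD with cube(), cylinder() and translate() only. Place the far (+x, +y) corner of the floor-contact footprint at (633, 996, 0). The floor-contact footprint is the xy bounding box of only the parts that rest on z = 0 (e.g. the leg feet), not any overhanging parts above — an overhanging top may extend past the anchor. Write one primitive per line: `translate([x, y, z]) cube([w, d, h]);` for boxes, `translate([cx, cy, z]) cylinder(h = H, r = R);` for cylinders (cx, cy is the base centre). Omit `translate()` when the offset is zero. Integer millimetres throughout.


translate([370, 733, 0]) cylinder(h = 1543, r = 263);


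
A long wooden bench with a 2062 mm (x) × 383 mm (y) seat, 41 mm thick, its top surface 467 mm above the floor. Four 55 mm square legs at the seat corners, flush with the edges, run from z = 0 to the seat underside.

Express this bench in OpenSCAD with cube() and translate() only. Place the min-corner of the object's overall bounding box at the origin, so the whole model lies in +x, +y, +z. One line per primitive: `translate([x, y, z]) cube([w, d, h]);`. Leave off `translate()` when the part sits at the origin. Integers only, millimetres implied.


translate([0, 0, 426]) cube([2062, 383, 41]);
cube([55, 55, 426]);
translate([0, 328, 0]) cube([55, 55, 426]);
translate([2007, 0, 0]) cube([55, 55, 426]);
translate([2007, 328, 0]) cube([55, 55, 426]);


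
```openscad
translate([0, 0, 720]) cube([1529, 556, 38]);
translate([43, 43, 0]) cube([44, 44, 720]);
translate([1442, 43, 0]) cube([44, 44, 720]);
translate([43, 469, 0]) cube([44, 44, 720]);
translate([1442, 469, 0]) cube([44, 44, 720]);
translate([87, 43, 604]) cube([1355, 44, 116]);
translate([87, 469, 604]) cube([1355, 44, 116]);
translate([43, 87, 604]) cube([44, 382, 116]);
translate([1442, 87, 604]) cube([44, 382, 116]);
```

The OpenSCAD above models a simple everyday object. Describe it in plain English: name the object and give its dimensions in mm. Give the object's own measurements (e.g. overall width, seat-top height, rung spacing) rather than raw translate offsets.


A table: top 1529 mm (x) × 556 mm (y), 38 mm thick, upper face at z = 758 mm, on four 44×44 mm square legs, each inset 43 mm from the nearest pair of top edges from z = 0 to the bottom of the top. Four apron rails, 44 mm thick and 116 mm tall, run between adjacent legs with their top edges flush with the underside of the top and their outer faces flush with the legs' outer faces.


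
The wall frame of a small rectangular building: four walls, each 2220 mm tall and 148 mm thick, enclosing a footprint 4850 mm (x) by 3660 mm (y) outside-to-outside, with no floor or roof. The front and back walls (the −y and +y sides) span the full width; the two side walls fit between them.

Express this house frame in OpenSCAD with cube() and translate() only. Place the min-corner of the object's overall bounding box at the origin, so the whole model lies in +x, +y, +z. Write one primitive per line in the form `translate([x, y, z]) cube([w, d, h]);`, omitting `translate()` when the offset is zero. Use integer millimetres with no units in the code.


cube([4850, 148, 2220]);
translate([0, 3512, 0]) cube([4850, 148, 2220]);
translate([0, 148, 0]) cube([148, 3364, 2220]);
translate([4702, 148, 0]) cube([148, 3364, 2220]);


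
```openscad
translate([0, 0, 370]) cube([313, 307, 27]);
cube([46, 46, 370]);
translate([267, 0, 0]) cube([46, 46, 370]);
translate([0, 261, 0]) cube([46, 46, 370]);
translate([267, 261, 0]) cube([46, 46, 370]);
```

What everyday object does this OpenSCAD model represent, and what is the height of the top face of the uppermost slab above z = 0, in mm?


A stool. The seat height is 397 mm.

A 313×307×27 slab at z = 370 on four corner posts — a stool. The seat top is 370 + 27 = 397 mm.


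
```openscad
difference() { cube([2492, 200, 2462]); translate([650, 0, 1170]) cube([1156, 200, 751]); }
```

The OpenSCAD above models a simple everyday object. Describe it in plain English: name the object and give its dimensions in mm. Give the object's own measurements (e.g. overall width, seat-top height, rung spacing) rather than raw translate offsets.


A wall 2492 mm long (x), 200 mm thick (y), 2462 mm tall, with a rectangular window opening cut through it. The opening is 1156 mm wide and 751 mm tall; its sill is at z = 1170 mm and its near (−x) edge is 650 mm from the wall's −x end. The opening passes through the full wall thickness.


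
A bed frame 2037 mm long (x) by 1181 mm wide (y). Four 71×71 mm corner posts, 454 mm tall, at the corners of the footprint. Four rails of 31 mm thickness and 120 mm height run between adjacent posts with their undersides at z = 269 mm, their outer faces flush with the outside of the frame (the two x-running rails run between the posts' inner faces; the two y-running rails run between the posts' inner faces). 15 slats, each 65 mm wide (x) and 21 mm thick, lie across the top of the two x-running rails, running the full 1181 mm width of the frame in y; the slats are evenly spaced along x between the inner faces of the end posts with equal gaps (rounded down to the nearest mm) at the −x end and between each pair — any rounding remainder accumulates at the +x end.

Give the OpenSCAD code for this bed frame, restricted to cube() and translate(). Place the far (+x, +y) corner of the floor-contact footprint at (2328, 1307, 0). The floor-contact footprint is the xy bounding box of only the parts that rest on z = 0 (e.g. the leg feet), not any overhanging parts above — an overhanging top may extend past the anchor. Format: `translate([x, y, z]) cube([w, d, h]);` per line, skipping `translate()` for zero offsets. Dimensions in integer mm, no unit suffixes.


// slat z = rail_z + rail_h = 269 + 120 = 389
// slat gap = ⌊(1895 − 15·65) / 16⌋ = 57
translate([291, 126, 0]) cube([71, 71, 454]);
translate([291, 1236, 0]) cube([71, 71, 454]);
translate([2257, 126, 0]) cube([71, 71, 454]);
translate([2257, 1236, 0]) cube([71, 71, 454]);
translate([362, 126, 269]) cube([1895, 31, 120]);
translate([362, 1276, 269]) cube([1895, 31, 120]);
translate([291, 197, 269]) cube([31, 1039, 120]);
translate([2297, 197, 269]) cube([31, 1039, 120]);
translate([419, 126, 389]) cube([65, 1181, 21]);
translate([541, 126, 389]) cube([65, 1181, 21]);
translate([663, 126, 389]) cube([65, 1181, 21]);
translate([785, 126, 389]) cube([65, 1181, 21]);
translate([907, 126, 389]) cube([65, 1181, 21]);
translate([1029, 126, 389]) cube([65, 1181, 21]);
translate([1151, 126, 389]) cube([65, 1181, 21]);
translate([1273, 126, 389]) cube([65, 1181, 21]);
translate([1395, 126, 389]) cube([65, 1181, 21]);
translate([1517, 126, 389]) cube([65, 1181, 21]);
translate([1639, 126, 389]) cube([65, 1181, 21]);
translate([1761, 126, 389]) cube([65, 1181, 21]);
translate([1883, 126, 389]) cube([65, 1181, 21]);
translate([2005, 126, 389]) cube([65, 1181, 21]);
translate([2127, 126, 389]) cube([65, 1181, 21]);


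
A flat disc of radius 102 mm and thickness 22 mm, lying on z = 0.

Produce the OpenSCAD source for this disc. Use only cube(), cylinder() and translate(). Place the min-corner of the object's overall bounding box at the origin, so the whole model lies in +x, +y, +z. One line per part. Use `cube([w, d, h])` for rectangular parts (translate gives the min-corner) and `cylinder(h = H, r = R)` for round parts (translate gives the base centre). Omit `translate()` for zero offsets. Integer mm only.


translate([102, 102, 0]) cylinder(h = 22, r = 102);


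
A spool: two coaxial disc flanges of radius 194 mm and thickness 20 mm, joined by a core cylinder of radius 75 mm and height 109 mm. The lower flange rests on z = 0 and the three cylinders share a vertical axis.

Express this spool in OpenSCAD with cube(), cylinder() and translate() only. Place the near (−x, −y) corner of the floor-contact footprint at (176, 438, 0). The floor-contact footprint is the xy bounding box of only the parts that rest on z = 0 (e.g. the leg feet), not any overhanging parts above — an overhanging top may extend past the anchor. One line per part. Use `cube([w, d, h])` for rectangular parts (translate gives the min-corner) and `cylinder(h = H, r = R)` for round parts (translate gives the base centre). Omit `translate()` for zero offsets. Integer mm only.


translate([370, 632, 0]) cylinder(h = 20, r = 194);
translate([370, 632, 20]) cylinder(h = 109, r = 75);
translate([370, 632, 129]) cylinder(h = 20, r = 194);


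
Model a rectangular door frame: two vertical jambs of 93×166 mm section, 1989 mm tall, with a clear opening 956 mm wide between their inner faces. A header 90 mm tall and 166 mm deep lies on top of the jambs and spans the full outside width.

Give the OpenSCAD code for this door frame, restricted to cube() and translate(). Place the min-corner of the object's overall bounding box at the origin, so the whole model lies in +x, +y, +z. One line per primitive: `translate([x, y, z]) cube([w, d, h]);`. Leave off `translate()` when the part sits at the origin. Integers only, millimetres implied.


cube([93, 166, 1989]);
translate([1049, 0, 0]) cube([93, 166, 1989]);
translate([0, 0, 1989]) cube([1142, 166, 90]);


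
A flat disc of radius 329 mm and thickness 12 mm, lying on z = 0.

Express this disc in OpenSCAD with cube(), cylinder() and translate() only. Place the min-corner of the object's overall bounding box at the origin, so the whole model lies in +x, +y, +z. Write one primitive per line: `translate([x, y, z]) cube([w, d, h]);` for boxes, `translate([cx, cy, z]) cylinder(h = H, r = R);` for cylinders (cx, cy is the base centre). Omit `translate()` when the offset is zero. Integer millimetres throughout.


translate([329, 329, 0]) cylinder(h = 12, r = 329);


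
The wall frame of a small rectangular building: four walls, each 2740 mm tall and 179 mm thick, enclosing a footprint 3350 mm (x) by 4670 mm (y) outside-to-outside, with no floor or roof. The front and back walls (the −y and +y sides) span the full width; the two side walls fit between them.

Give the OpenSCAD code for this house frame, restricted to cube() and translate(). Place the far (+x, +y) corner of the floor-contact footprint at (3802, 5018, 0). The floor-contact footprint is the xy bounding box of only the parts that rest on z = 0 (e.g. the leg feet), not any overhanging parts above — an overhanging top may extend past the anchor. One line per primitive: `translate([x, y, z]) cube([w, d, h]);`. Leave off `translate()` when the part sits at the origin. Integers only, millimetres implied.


translate([452, 348, 0]) cube([3350, 179, 2740]);
translate([452, 4839, 0]) cube([3350, 179, 2740]);
translate([452, 527, 0]) cube([179, 4312, 2740]);
translate([3623, 527, 0]) cube([179, 4312, 2740]);
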